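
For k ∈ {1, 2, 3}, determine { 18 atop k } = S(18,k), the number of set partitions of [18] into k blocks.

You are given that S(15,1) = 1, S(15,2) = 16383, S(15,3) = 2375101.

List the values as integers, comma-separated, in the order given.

[16] T[16,1]:1*1+0=1 · T[16,2]:2*16383+1=32767 · T[16,3]:3*2375101+16383=7141686
[17] T[17,1]:1*1+0=1 · T[17,2]:2*32767+1=65535 · T[17,3]:3*7141686+32767=21457825
[18] T[18,1]:1*1+0=1 · T[18,2]:2*65535+1=131071 · T[18,3]:3*21457825+65535=64439010
Read S(18,1) = 1, S(18,2) = 131071, S(18,3) = 64439010.

1, 131071, 64439010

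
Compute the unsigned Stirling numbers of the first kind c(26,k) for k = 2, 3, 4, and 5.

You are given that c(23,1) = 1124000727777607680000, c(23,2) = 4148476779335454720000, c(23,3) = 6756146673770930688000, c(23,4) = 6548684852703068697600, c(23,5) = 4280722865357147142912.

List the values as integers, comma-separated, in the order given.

r24: T_24,1=23×1124000727777607680000+0=25852016738884976640000; T_24,2=23×4148476779335454720000+1124000727777607680000=96538966652493066240000; T_24,3=23×6756146673770930688000+4148476779335454720000=159539850276066860544000; T_24,4=23×6548684852703068697600+6756146673770930688000=157375898285941510732800; T_24,5=23×4280722865357147142912+6548684852703068697600=105005310755917452984576
r25: T_25,1=24×25852016738884976640000+0=620448401733239439360000; T_25,2=24×96538966652493066240000+25852016738884976640000=2342787216398718566400000; T_25,3=24×159539850276066860544000+96538966652493066240000=3925495373278097719296000; T_25,4=24×157375898285941510732800+159539850276066860544000=3936561409138663118131200; T_25,5=24×105005310755917452984576+157375898285941510732800=2677503356427960382362624
r26: T_26,2=25×2342787216398718566400000+620448401733239439360000=59190128811701203599360000; T_26,3=25×3925495373278097719296000+2342787216398718566400000=100480171548351161548800000; T_26,4=25×3936561409138663118131200+3925495373278097719296000=102339530601744675672576000; T_26,5=25×2677503356427960382362624+3936561409138663118131200=70874145319837672677196800
Read c(26,2) = 59190128811701203599360000, c(26,3) = 100480171548351161548800000, c(26,4) = 102339530601744675672576000, c(26,5) = 70874145319837672677196800.

59190128811701203599360000, 100480171548351161548800000, 102339530601744675672576000, 70874145319837672677196800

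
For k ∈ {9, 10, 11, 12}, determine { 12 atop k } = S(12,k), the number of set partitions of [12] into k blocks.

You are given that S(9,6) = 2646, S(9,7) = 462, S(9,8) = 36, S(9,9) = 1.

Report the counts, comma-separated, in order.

@10  (10,7):462·7+2646→5880, (10,8):36·8+462→750, (10,9):1·9+36→45, (10,10):0·10+1→1
@11  (11,8):750·8+5880→11880, (11,9):45·9+750→1155, (11,10):1·10+45→55, (11,11):0·11+1→1
@12  (12,9):1155·9+11880→22275, (12,10):55·10+1155→1705, (12,11):1·11+55→66, (12,12):0·12+1→1
Read S(12,9) = 22275, S(12,10) = 1705, S(12,11) = 66, S(12,12) = 1.

22275, 1705, 66, 1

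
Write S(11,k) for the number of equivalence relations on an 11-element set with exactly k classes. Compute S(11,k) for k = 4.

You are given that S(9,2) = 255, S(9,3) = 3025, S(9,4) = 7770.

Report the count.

145750

row 10: T[10][3]=3·3025+255=9330  T[10][4]=4·7770+3025=34105
row 11: T[11][4]=4·34105+9330=145750
Read S(11,4) = 145750.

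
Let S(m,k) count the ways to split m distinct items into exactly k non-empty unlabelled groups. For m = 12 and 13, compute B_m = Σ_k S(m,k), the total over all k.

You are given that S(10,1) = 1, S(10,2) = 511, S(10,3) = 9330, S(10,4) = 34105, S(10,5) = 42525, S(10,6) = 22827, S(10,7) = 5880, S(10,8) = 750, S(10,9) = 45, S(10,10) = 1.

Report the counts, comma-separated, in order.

r11: T_11,1=1×1+0=1; T_11,2=2×511+1=1023; T_11,3=3×9330+511=28501; T_11,4=4×34105+9330=145750; T_11,5=5×42525+34105=246730; T_11,6=6×22827+42525=179487; T_11,7=7×5880+22827=63987; T_11,8=8×750+5880=11880; T_11,9=9×45+750=1155; T_11,10=10×1+45=55; T_11,11=11×0+1=1
r12: T_12,1=1×1+0=1; T_12,2=2×1023+1=2047; T_12,3=3×28501+1023=86526; T_12,4=4×145750+28501=611501; T_12,5=5×246730+145750=1379400; T_12,6=6×179487+246730=1323652; T_12,7=7×63987+179487=627396; T_12,8=8×11880+63987=159027; T_12,9=9×1155+11880=22275; T_12,10=10×55+1155=1705; T_12,11=11×1+55=66; T_12,12=12×0+1=1
r13: T_13,1=1×1+0=1; T_13,2=2×2047+1=4095; T_13,3=3×86526+2047=261625; T_13,4=4×611501+86526=2532530; T_13,5=5×1379400+611501=7508501; T_13,6=6×1323652+1379400=9321312; T_13,7=7×627396+1323652=5715424; T_13,8=8×159027+627396=1899612; T_13,9=9×22275+159027=359502; T_13,10=10×1705+22275=39325; T_13,11=11×66+1705=2431; T_13,12=12×1+66=78; T_13,13=13×0+1=1
B_12 = ΣS(12,k) = 1+2047+86526+611501+1379400+1323652+627396+159027+22275+1705+66+1 = 4213597
B_13 = ΣS(13,k) = 1+4095+261625+2532530+7508501+9321312+5715424+1899612+359502+39325+2431+78+1 = 27644437

4213597, 27644437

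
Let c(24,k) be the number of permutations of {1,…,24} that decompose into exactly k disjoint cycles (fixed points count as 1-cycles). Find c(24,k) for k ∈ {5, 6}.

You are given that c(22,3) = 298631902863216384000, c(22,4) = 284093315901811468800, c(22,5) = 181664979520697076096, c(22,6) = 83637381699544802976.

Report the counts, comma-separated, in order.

105005310755917452984576, 50779532534302850198976

[23] T[23,4]:22*284093315901811468800+298631902863216384000=6548684852703068697600 · T[23,5]:22*181664979520697076096+284093315901811468800=4280722865357147142912 · T[23,6]:22*83637381699544802976+181664979520697076096=2021687376910682741568
[24] T[24,5]:23*4280722865357147142912+6548684852703068697600=105005310755917452984576 · T[24,6]:23*2021687376910682741568+4280722865357147142912=50779532534302850198976
Read c(24,5) = 105005310755917452984576, c(24,6) = 50779532534302850198976.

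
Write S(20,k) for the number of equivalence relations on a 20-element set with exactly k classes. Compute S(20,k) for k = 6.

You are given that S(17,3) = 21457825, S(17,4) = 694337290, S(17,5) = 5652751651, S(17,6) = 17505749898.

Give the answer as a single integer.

4306078895384

@18  (18,4):694337290·4+21457825→2798806985, (18,5):5652751651·5+694337290→28958095545, (18,6):17505749898·6+5652751651→110687251039
@19  (19,5):28958095545·5+2798806985→147589284710, (19,6):110687251039·6+28958095545→693081601779
@20  (20,6):693081601779·6+147589284710→4306078895384
Read S(20,6) = 4306078895384.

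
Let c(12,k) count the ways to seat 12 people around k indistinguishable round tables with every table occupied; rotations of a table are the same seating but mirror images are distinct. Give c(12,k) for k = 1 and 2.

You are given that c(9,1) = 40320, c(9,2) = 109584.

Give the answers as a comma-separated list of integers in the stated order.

r10: T_10,1=9×40320+0=362880; T_10,2=9×109584+40320=1026576
r11: T_11,1=10×362880+0=3628800; T_11,2=10×1026576+362880=10628640
r12: T_12,1=11×3628800+0=39916800; T_12,2=11×10628640+3628800=120543840
Read c(12,1) = 39916800, c(12,2) = 120543840.

39916800, 120543840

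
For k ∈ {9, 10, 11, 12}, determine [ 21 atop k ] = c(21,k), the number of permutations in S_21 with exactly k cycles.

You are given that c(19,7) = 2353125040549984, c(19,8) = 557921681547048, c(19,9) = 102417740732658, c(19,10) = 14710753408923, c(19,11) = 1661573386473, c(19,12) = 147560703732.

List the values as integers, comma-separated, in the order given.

63030812099294896, 10142299865511450, 1307535010540395, 135585182899530

@20  (20,8):557921681547048·19+2353125040549984→12953636989943896, (20,9):102417740732658·19+557921681547048→2503858755467550, (20,10):14710753408923·19+102417740732658→381922055502195, (20,11):1661573386473·19+14710753408923→46280647751910, (20,12):147560703732·19+1661573386473→4465226757381
@21  (21,9):2503858755467550·20+12953636989943896→63030812099294896, (21,10):381922055502195·20+2503858755467550→10142299865511450, (21,11):46280647751910·20+381922055502195→1307535010540395, (21,12):4465226757381·20+46280647751910→135585182899530
Read c(21,9) = 63030812099294896, c(21,10) = 10142299865511450, c(21,11) = 1307535010540395, c(21,12) = 135585182899530.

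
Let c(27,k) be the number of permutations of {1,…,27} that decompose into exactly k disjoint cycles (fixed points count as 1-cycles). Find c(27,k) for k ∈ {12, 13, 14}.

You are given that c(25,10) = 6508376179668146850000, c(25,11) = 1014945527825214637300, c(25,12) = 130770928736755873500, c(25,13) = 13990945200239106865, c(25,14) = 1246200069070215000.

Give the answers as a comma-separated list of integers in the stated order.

143271701777645411127300, 16778377273555183648050, 1654339178844590073615

row 26: T[26][11]=25·1014945527825214637300+6508376179668146850000=31882014375298512782500  T[26][12]=25·130770928736755873500+1014945527825214637300=4284218746244111474800  T[26][13]=25·13990945200239106865+130770928736755873500=480544558742733545125  T[26][14]=25·1246200069070215000+13990945200239106865=45145946926994481865
row 27: T[27][12]=26·4284218746244111474800+31882014375298512782500=143271701777645411127300  T[27][13]=26·480544558742733545125+4284218746244111474800=16778377273555183648050  T[27][14]=26·45145946926994481865+480544558742733545125=1654339178844590073615
Read c(27,12) = 143271701777645411127300, c(27,13) = 16778377273555183648050, c(27,14) = 1654339178844590073615.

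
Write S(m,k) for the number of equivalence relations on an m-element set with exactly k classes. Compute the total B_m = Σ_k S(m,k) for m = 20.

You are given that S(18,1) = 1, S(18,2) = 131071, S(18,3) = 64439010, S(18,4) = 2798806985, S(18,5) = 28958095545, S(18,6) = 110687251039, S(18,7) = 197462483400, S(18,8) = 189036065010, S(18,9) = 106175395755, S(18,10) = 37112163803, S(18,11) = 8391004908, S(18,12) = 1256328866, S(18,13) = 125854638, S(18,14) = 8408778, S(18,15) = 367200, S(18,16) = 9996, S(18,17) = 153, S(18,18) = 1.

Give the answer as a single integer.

[19] T[19,1]:1*1+0=1 · T[19,2]:2*131071+1=262143 · T[19,3]:3*64439010+131071=193448101 · T[19,4]:4*2798806985+64439010=11259666950 · T[19,5]:5*28958095545+2798806985=147589284710 · T[19,6]:6*110687251039+28958095545=693081601779 · T[19,7]:7*197462483400+110687251039=1492924634839 · T[19,8]:8*189036065010+197462483400=1709751003480 · T[19,9]:9*106175395755+189036065010=1144614626805 · T[19,10]:10*37112163803+106175395755=477297033785 · T[19,11]:11*8391004908+37112163803=129413217791 · T[19,12]:12*1256328866+8391004908=23466951300 · T[19,13]:13*125854638+1256328866=2892439160 · T[19,14]:14*8408778+125854638=243577530 · T[19,15]:15*367200+8408778=13916778 · T[19,16]:16*9996+367200=527136 · T[19,17]:17*153+9996=12597 · T[19,18]:18*1+153=171 · T[19,19]:19*0+1=1
[20] T[20,1]:1*1+0=1 · T[20,2]:2*262143+1=524287 · T[20,3]:3*193448101+262143=580606446 · T[20,4]:4*11259666950+193448101=45232115901 · T[20,5]:5*147589284710+11259666950=749206090500 · T[20,6]:6*693081601779+147589284710=4306078895384 · T[20,7]:7*1492924634839+693081601779=11143554045652 · T[20,8]:8*1709751003480+1492924634839=15170932662679 · T[20,9]:9*1144614626805+1709751003480=12011282644725 · T[20,10]:10*477297033785+1144614626805=5917584964655 · T[20,11]:11*129413217791+477297033785=1900842429486 · T[20,12]:12*23466951300+129413217791=411016633391 · T[20,13]:13*2892439160+23466951300=61068660380 · T[20,14]:14*243577530+2892439160=6302524580 · T[20,15]:15*13916778+243577530=452329200 · T[20,16]:16*527136+13916778=22350954 · T[20,17]:17*12597+527136=741285 · T[20,18]:18*171+12597=15675 · T[20,19]:19*1+171=190 · T[20,20]:20*0+1=1
B_20 = ΣS(20,k) = 1+524287+580606446+45232115901+749206090500+4306078895384+11143554045652+15170932662679+12011282644725+5917584964655+1900842429486+411016633391+61068660380+6302524580+452329200+22350954+741285+15675+190+1 = 51724158235372

51724158235372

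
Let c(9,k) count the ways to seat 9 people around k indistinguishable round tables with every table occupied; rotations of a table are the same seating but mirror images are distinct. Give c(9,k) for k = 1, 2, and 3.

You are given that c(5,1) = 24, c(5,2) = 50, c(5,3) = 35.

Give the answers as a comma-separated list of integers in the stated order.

[6] T[6,1]:5*24+0=120 · T[6,2]:5*50+24=274 · T[6,3]:5*35+50=225
[7] T[7,1]:6*120+0=720 · T[7,2]:6*274+120=1764 · T[7,3]:6*225+274=1624
[8] T[8,1]:7*720+0=5040 · T[8,2]:7*1764+720=13068 · T[8,3]:7*1624+1764=13132
[9] T[9,1]:8*5040+0=40320 · T[9,2]:8*13068+5040=109584 · T[9,3]:8*13132+13068=118124
Read c(9,1) = 40320, c(9,2) = 109584, c(9,3) = 118124.

40320, 109584, 118124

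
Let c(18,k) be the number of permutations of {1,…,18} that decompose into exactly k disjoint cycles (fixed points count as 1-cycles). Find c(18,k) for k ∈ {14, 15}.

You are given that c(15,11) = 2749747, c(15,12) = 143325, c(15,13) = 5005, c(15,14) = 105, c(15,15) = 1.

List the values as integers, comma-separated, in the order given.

13896582, 468180

row 16: T[16][12]=15·143325+2749747=4899622  T[16][13]=15·5005+143325=218400  T[16][14]=15·105+5005=6580  T[16][15]=15·1+105=120
row 17: T[17][13]=16·218400+4899622=8394022  T[17][14]=16·6580+218400=323680  T[17][15]=16·120+6580=8500
row 18: T[18][14]=17·323680+8394022=13896582  T[18][15]=17·8500+323680=468180
Read c(18,14) = 13896582, c(18,15) = 468180.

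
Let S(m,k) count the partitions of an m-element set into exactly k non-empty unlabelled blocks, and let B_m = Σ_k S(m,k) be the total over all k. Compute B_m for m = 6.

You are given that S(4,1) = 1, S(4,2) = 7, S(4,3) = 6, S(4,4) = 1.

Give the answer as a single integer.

i=5: T(5,1)=0+1·1=1 | T(5,2)=1+2·7=15 | T(5,3)=7+3·6=25 | T(5,4)=6+4·1=10 | T(5,5)=1+5·0=1
i=6: T(6,1)=0+1·1=1 | T(6,2)=1+2·15=31 | T(6,3)=15+3·25=90 | T(6,4)=25+4·10=65 | T(6,5)=10+5·1=15 | T(6,6)=1+6·0=1
B_6 = ΣS(6,k) = 1+31+90+65+15+1 = 203

203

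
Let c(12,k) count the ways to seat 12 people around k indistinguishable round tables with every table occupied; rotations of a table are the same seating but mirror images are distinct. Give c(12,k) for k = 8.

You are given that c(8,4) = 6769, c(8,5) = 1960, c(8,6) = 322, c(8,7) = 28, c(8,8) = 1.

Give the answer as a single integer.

357423

r9: T_9,5=8×1960+6769=22449; T_9,6=8×322+1960=4536; T_9,7=8×28+322=546; T_9,8=8×1+28=36
r10: T_10,6=9×4536+22449=63273; T_10,7=9×546+4536=9450; T_10,8=9×36+546=870
r11: T_11,7=10×9450+63273=157773; T_11,8=10×870+9450=18150
r12: T_12,8=11×18150+157773=357423
Read c(12,8) = 357423.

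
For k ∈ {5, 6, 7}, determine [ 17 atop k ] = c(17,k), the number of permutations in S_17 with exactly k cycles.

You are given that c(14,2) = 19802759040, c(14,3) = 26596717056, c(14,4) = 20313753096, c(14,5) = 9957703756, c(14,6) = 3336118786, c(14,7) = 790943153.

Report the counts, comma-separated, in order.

i=15: T(15,3)=19802759040+14·26596717056=392156797824 | T(15,4)=26596717056+14·20313753096=310989260400 | T(15,5)=20313753096+14·9957703756=159721605680 | T(15,6)=9957703756+14·3336118786=56663366760 | T(15,7)=3336118786+14·790943153=14409322928
i=16: T(16,4)=392156797824+15·310989260400=5056995703824 | T(16,5)=310989260400+15·159721605680=2706813345600 | T(16,6)=159721605680+15·56663366760=1009672107080 | T(16,7)=56663366760+15·14409322928=272803210680
i=17: T(17,5)=5056995703824+16·2706813345600=48366009233424 | T(17,6)=2706813345600+16·1009672107080=18861567058880 | T(17,7)=1009672107080+16·272803210680=5374523477960
Read c(17,5) = 48366009233424, c(17,6) = 18861567058880, c(17,7) = 5374523477960.

48366009233424, 18861567058880, 5374523477960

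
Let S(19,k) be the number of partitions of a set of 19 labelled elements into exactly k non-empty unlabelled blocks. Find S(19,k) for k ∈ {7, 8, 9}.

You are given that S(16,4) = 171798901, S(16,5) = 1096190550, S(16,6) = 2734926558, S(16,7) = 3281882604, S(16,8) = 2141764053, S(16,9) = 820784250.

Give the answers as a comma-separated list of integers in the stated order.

row 17: T[17][5]=5·1096190550+171798901=5652751651  T[17][6]=6·2734926558+1096190550=17505749898  T[17][7]=7·3281882604+2734926558=25708104786  T[17][8]=8·2141764053+3281882604=20415995028  T[17][9]=9·820784250+2141764053=9528822303
row 18: T[18][6]=6·17505749898+5652751651=110687251039  T[18][7]=7·25708104786+17505749898=197462483400  T[18][8]=8·20415995028+25708104786=189036065010  T[18][9]=9·9528822303+20415995028=106175395755
row 19: T[19][7]=7·197462483400+110687251039=1492924634839  T[19][8]=8·189036065010+197462483400=1709751003480  T[19][9]=9·106175395755+189036065010=1144614626805
Read S(19,7) = 1492924634839, S(19,8) = 1709751003480, S(19,9) = 1144614626805.

1492924634839, 1709751003480, 1144614626805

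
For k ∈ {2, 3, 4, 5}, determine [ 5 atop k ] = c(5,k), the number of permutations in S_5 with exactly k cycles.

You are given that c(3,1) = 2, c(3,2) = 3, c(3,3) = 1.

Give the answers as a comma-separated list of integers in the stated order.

row 4: T[4][1]=3·2+0=6  T[4][2]=3·3+2=11  T[4][3]=3·1+3=6  T[4][4]=3·0+1=1
row 5: T[5][2]=4·11+6=50  T[5][3]=4·6+11=35  T[5][4]=4·1+6=10  T[5][5]=4·0+1=1
Read c(5,2) = 50, c(5,3) = 35, c(5,4) = 10, c(5,5) = 1.

50, 35, 10, 1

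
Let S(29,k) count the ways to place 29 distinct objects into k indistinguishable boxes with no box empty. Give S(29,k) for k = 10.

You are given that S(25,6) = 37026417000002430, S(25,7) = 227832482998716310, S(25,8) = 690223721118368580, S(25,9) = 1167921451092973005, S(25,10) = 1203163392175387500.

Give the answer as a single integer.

i=26: T(26,7)=37026417000002430+7·227832482998716310=1631853797991016600 | T(26,8)=227832482998716310+8·690223721118368580=5749622251945664950 | T(26,9)=690223721118368580+9·1167921451092973005=11201516780955125625 | T(26,10)=1167921451092973005+10·1203163392175387500=13199555372846848005
i=27: T(27,8)=1631853797991016600+8·5749622251945664950=47628831813556336200 | T(27,9)=5749622251945664950+9·11201516780955125625=106563273280541795575 | T(27,10)=11201516780955125625+10·13199555372846848005=143197070509423605675
i=28: T(28,9)=47628831813556336200+9·106563273280541795575=1006698291338432496375 | T(28,10)=106563273280541795575+10·143197070509423605675=1538533978374777852325
i=29: T(29,10)=1006698291338432496375+10·1538533978374777852325=16392038075086211019625
Read S(29,10) = 16392038075086211019625.

16392038075086211019625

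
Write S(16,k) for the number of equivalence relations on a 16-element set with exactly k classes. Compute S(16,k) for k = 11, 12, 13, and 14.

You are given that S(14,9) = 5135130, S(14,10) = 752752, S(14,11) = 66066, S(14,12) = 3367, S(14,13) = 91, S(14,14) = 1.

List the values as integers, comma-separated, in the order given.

28936908, 2757118, 165620, 6020

row 15: T[15][10]=10·752752+5135130=12662650  T[15][11]=11·66066+752752=1479478  T[15][12]=12·3367+66066=106470  T[15][13]=13·91+3367=4550  T[15][14]=14·1+91=105
row 16: T[16][11]=11·1479478+12662650=28936908  T[16][12]=12·106470+1479478=2757118  T[16][13]=13·4550+106470=165620  T[16][14]=14·105+4550=6020
Read S(16,11) = 28936908, S(16,12) = 2757118, S(16,13) = 165620, S(16,14) = 6020.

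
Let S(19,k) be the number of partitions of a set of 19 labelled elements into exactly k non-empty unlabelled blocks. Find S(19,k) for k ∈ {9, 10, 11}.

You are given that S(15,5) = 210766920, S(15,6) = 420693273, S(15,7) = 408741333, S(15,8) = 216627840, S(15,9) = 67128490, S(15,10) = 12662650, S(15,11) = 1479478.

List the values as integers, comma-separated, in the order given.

@16  (16,6):420693273·6+210766920→2734926558, (16,7):408741333·7+420693273→3281882604, (16,8):216627840·8+408741333→2141764053, (16,9):67128490·9+216627840→820784250, (16,10):12662650·10+67128490→193754990, (16,11):1479478·11+12662650→28936908
@17  (17,7):3281882604·7+2734926558→25708104786, (17,8):2141764053·8+3281882604→20415995028, (17,9):820784250·9+2141764053→9528822303, (17,10):193754990·10+820784250→2758334150, (17,11):28936908·11+193754990→512060978
@18  (18,8):20415995028·8+25708104786→189036065010, (18,9):9528822303·9+20415995028→106175395755, (18,10):2758334150·10+9528822303→37112163803, (18,11):512060978·11+2758334150→8391004908
@19  (19,9):106175395755·9+189036065010→1144614626805, (19,10):37112163803·10+106175395755→477297033785, (19,11):8391004908·11+37112163803→129413217791
Read S(19,9) = 1144614626805, S(19,10) = 477297033785, S(19,11) = 129413217791.

1144614626805, 477297033785, 129413217791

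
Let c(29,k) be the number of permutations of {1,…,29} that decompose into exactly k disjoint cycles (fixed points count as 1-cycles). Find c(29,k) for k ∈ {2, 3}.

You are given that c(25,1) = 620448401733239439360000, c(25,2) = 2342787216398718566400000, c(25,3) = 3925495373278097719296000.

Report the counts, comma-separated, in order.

r26: T_26,1=25×620448401733239439360000+0=15511210043330985984000000; T_26,2=25×2342787216398718566400000+620448401733239439360000=59190128811701203599360000; T_26,3=25×3925495373278097719296000+2342787216398718566400000=100480171548351161548800000
r27: T_27,1=26×15511210043330985984000000+0=403291461126605635584000000; T_27,2=26×59190128811701203599360000+15511210043330985984000000=1554454559147562279567360000; T_27,3=26×100480171548351161548800000+59190128811701203599360000=2671674589068831403868160000
r28: T_28,1=27×403291461126605635584000000+0=10888869450418352160768000000; T_28,2=27×1554454559147562279567360000+403291461126605635584000000=42373564558110787183902720000; T_28,3=27×2671674589068831403868160000+1554454559147562279567360000=73689668464006010184007680000
r29: T_29,2=28×42373564558110787183902720000+10888869450418352160768000000=1197348677077520393310044160000; T_29,3=28×73689668464006010184007680000+42373564558110787183902720000=2105684281550279072336117760000
Read c(29,2) = 1197348677077520393310044160000, c(29,3) = 2105684281550279072336117760000.

1197348677077520393310044160000, 2105684281550279072336117760000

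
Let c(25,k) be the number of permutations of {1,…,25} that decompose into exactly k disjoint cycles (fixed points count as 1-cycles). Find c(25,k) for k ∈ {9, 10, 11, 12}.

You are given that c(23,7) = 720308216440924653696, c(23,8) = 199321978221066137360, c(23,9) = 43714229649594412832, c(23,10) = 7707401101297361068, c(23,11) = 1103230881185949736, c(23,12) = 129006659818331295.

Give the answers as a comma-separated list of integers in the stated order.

[24] T[24,8]:23*199321978221066137360+720308216440924653696=5304713715525445812976 · T[24,9]:23*43714229649594412832+199321978221066137360=1204749260161737632496 · T[24,10]:23*7707401101297361068+43714229649594412832=220984454979433717396 · T[24,11]:23*1103230881185949736+7707401101297361068=33081711368574204996 · T[24,12]:23*129006659818331295+1103230881185949736=4070384057007569521
[25] T[25,9]:24*1204749260161737632496+5304713715525445812976=34218695959407148992880 · T[25,10]:24*220984454979433717396+1204749260161737632496=6508376179668146850000 · T[25,11]:24*33081711368574204996+220984454979433717396=1014945527825214637300 · T[25,12]:24*4070384057007569521+33081711368574204996=130770928736755873500
Read c(25,9) = 34218695959407148992880, c(25,10) = 6508376179668146850000, c(25,11) = 1014945527825214637300, c(25,12) = 130770928736755873500.

34218695959407148992880, 6508376179668146850000, 1014945527825214637300, 130770928736755873500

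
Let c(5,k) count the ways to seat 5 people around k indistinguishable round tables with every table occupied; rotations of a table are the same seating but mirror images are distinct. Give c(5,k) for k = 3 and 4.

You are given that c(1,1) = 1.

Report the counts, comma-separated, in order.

[2] T[2,1]:1*1+0=1 · T[2,2]:1*0+1=1
[3] T[3,1]:2*1+0=2 · T[3,2]:2*1+1=3 · T[3,3]:2*0+1=1
[4] T[4,2]:3*3+2=11 · T[4,3]:3*1+3=6 · T[4,4]:3*0+1=1
[5] T[5,3]:4*6+11=35 · T[5,4]:4*1+6=10
Read c(5,3) = 35, c(5,4) = 10.

35, 10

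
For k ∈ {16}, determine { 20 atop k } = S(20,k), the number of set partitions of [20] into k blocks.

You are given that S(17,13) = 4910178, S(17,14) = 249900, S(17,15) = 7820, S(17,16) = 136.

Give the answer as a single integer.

22350954

i=18: T(18,14)=4910178+14·249900=8408778 | T(18,15)=249900+15·7820=367200 | T(18,16)=7820+16·136=9996
i=19: T(19,15)=8408778+15·367200=13916778 | T(19,16)=367200+16·9996=527136
i=20: T(20,16)=13916778+16·527136=22350954
Read S(20,16) = 22350954.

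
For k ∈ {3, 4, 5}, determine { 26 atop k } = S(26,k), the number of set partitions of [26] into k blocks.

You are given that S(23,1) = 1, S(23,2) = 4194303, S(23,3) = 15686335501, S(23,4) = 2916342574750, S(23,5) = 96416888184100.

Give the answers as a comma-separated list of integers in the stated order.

423610750290, 187226356946265, 12230196160292565

row 24: T[24][1]=1·1+0=1  T[24][2]=2·4194303+1=8388607  T[24][3]=3·15686335501+4194303=47063200806  T[24][4]=4·2916342574750+15686335501=11681056634501  T[24][5]=5·96416888184100+2916342574750=485000783495250
row 25: T[25][2]=2·8388607+1=16777215  T[25][3]=3·47063200806+8388607=141197991025  T[25][4]=4·11681056634501+47063200806=46771289738810  T[25][5]=5·485000783495250+11681056634501=2436684974110751
row 26: T[26][3]=3·141197991025+16777215=423610750290  T[26][4]=4·46771289738810+141197991025=187226356946265  T[26][5]=5·2436684974110751+46771289738810=12230196160292565
Read S(26,3) = 423610750290, S(26,4) = 187226356946265, S(26,5) = 12230196160292565.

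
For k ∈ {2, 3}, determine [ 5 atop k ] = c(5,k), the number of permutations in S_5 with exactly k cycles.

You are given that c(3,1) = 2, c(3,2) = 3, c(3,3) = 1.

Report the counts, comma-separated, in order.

50, 35

i=4: T(4,1)=0+3·2=6 | T(4,2)=2+3·3=11 | T(4,3)=3+3·1=6
i=5: T(5,2)=6+4·11=50 | T(5,3)=11+4·6=35
Read c(5,2) = 50, c(5,3) = 35.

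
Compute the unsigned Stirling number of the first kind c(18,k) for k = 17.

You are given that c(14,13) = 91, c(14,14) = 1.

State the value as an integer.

153

[15] T[15,14]:14*1+91=105 · T[15,15]:14*0+1=1
[16] T[16,15]:15*1+105=120 · T[16,16]:15*0+1=1
[17] T[17,16]:16*1+120=136 · T[17,17]:16*0+1=1
[18] T[18,17]:17*1+136=153
Read c(18,17) = 153.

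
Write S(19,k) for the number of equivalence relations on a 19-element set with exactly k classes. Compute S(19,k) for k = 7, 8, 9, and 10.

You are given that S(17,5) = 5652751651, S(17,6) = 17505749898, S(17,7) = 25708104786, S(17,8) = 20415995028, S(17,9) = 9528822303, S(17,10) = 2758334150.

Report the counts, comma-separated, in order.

i=18: T(18,6)=5652751651+6·17505749898=110687251039 | T(18,7)=17505749898+7·25708104786=197462483400 | T(18,8)=25708104786+8·20415995028=189036065010 | T(18,9)=20415995028+9·9528822303=106175395755 | T(18,10)=9528822303+10·2758334150=37112163803
i=19: T(19,7)=110687251039+7·197462483400=1492924634839 | T(19,8)=197462483400+8·189036065010=1709751003480 | T(19,9)=189036065010+9·106175395755=1144614626805 | T(19,10)=106175395755+10·37112163803=477297033785
Read S(19,7) = 1492924634839, S(19,8) = 1709751003480, S(19,9) = 1144614626805, S(19,10) = 477297033785.

1492924634839, 1709751003480, 1144614626805, 477297033785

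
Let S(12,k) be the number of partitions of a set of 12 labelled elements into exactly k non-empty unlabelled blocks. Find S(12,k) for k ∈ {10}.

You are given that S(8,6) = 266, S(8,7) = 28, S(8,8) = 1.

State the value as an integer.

@9  (9,7):28·7+266→462, (9,8):1·8+28→36, (9,9):0·9+1→1
@10  (10,8):36·8+462→750, (10,9):1·9+36→45, (10,10):0·10+1→1
@11  (11,9):45·9+750→1155, (11,10):1·10+45→55
@12  (12,10):55·10+1155→1705
Read S(12,10) = 1705.

1705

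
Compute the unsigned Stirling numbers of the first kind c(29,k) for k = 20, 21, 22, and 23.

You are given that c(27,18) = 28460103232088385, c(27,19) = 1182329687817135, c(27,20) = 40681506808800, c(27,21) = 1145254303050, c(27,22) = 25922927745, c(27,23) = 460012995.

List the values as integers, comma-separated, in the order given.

@28  (28,19):1182329687817135·27+28460103232088385→60383004803151030, (28,20):40681506808800·27+1182329687817135→2280730371654735, (28,21):1145254303050·27+40681506808800→71603372991150, (28,22):25922927745·27+1145254303050→1845173352165, (28,23):460012995·27+25922927745→38343278610
@29  (29,20):2280730371654735·28+60383004803151030→124243455209483610, (29,21):71603372991150·28+2280730371654735→4285624815406935, (29,22):1845173352165·28+71603372991150→123268226851770, (29,23):38343278610·28+1845173352165→2918785153245
Read c(29,20) = 124243455209483610, c(29,21) = 4285624815406935, c(29,22) = 123268226851770, c(29,23) = 2918785153245.

124243455209483610, 4285624815406935, 123268226851770, 2918785153245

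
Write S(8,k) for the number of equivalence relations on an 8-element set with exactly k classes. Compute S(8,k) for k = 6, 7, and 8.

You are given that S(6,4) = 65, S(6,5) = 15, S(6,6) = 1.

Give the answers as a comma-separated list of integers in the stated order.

266, 28, 1

r7: T_7,5=5×15+65=140; T_7,6=6×1+15=21; T_7,7=7×0+1=1
r8: T_8,6=6×21+140=266; T_8,7=7×1+21=28; T_8,8=8×0+1=1
Read S(8,6) = 266, S(8,7) = 28, S(8,8) = 1.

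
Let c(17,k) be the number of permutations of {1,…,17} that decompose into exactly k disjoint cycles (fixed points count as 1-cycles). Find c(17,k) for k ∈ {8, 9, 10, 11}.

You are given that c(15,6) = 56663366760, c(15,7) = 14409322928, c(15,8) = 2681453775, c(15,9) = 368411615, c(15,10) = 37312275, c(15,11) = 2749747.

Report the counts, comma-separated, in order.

[16] T[16,7]:15*14409322928+56663366760=272803210680 · T[16,8]:15*2681453775+14409322928=54631129553 · T[16,9]:15*368411615+2681453775=8207628000 · T[16,10]:15*37312275+368411615=928095740 · T[16,11]:15*2749747+37312275=78558480
[17] T[17,8]:16*54631129553+272803210680=1146901283528 · T[17,9]:16*8207628000+54631129553=185953177553 · T[17,10]:16*928095740+8207628000=23057159840 · T[17,11]:16*78558480+928095740=2185031420
Read c(17,8) = 1146901283528, c(17,9) = 185953177553, c(17,10) = 23057159840, c(17,11) = 2185031420.

1146901283528, 185953177553, 23057159840, 2185031420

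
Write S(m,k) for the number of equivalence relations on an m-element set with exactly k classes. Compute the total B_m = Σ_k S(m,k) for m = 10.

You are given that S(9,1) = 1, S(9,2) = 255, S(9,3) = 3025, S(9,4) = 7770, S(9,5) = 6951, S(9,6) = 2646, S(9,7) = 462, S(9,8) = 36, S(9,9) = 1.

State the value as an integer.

115975

r10: T_10,1=1×1+0=1; T_10,2=2×255+1=511; T_10,3=3×3025+255=9330; T_10,4=4×7770+3025=34105; T_10,5=5×6951+7770=42525; T_10,6=6×2646+6951=22827; T_10,7=7×462+2646=5880; T_10,8=8×36+462=750; T_10,9=9×1+36=45; T_10,10=10×0+1=1
B_10 = ΣS(10,k) = 1+511+9330+34105+42525+22827+5880+750+45+1 = 115975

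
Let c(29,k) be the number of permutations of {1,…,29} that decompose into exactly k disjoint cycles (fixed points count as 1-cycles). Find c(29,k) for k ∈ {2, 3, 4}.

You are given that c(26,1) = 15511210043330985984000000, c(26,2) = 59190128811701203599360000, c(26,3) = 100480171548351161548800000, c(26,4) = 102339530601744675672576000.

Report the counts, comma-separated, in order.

i=27: T(27,1)=0+26·15511210043330985984000000=403291461126605635584000000 | T(27,2)=15511210043330985984000000+26·59190128811701203599360000=1554454559147562279567360000 | T(27,3)=59190128811701203599360000+26·100480171548351161548800000=2671674589068831403868160000 | T(27,4)=100480171548351161548800000+26·102339530601744675672576000=2761307967193712729035776000
i=28: T(28,1)=0+27·403291461126605635584000000=10888869450418352160768000000 | T(28,2)=403291461126605635584000000+27·1554454559147562279567360000=42373564558110787183902720000 | T(28,3)=1554454559147562279567360000+27·2671674589068831403868160000=73689668464006010184007680000 | T(28,4)=2671674589068831403868160000+27·2761307967193712729035776000=77226989703299075087834112000
i=29: T(29,2)=10888869450418352160768000000+28·42373564558110787183902720000=1197348677077520393310044160000 | T(29,3)=42373564558110787183902720000+28·73689668464006010184007680000=2105684281550279072336117760000 | T(29,4)=73689668464006010184007680000+28·77226989703299075087834112000=2236045380156380112643362816000
Read c(29,2) = 1197348677077520393310044160000, c(29,3) = 2105684281550279072336117760000, c(29,4) = 2236045380156380112643362816000.

1197348677077520393310044160000, 2105684281550279072336117760000, 2236045380156380112643362816000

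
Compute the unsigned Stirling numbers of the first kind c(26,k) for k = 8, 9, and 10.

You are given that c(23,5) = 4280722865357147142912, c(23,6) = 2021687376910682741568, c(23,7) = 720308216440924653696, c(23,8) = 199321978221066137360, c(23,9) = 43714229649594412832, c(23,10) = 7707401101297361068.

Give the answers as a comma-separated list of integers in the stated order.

4144457803247115877036800, 1001369304512841374110000, 196928100451110820242880

row 24: T[24][6]=23·2021687376910682741568+4280722865357147142912=50779532534302850198976  T[24][7]=23·720308216440924653696+2021687376910682741568=18588776355051949776576  T[24][8]=23·199321978221066137360+720308216440924653696=5304713715525445812976  T[24][9]=23·43714229649594412832+199321978221066137360=1204749260161737632496  T[24][10]=23·7707401101297361068+43714229649594412832=220984454979433717396
row 25: T[25][7]=24·18588776355051949776576+50779532534302850198976=496910165055549644836800  T[25][8]=24·5304713715525445812976+18588776355051949776576=145901905527662649288000  T[25][9]=24·1204749260161737632496+5304713715525445812976=34218695959407148992880  T[25][10]=24·220984454979433717396+1204749260161737632496=6508376179668146850000
row 26: T[26][8]=25·145901905527662649288000+496910165055549644836800=4144457803247115877036800  T[26][9]=25·34218695959407148992880+145901905527662649288000=1001369304512841374110000  T[26][10]=25·6508376179668146850000+34218695959407148992880=196928100451110820242880
Read c(26,8) = 4144457803247115877036800, c(26,9) = 1001369304512841374110000, c(26,10) = 196928100451110820242880.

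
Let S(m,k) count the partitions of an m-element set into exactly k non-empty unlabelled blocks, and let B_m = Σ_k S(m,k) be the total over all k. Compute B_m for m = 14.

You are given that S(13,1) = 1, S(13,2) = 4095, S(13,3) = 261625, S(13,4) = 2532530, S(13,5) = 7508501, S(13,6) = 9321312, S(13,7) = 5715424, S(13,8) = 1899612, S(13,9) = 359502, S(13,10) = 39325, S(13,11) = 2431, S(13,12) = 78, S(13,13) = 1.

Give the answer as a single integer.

190899322

i=14: T(14,1)=0+1·1=1 | T(14,2)=1+2·4095=8191 | T(14,3)=4095+3·261625=788970 | T(14,4)=261625+4·2532530=10391745 | T(14,5)=2532530+5·7508501=40075035 | T(14,6)=7508501+6·9321312=63436373 | T(14,7)=9321312+7·5715424=49329280 | T(14,8)=5715424+8·1899612=20912320 | T(14,9)=1899612+9·359502=5135130 | T(14,10)=359502+10·39325=752752 | T(14,11)=39325+11·2431=66066 | T(14,12)=2431+12·78=3367 | T(14,13)=78+13·1=91 | T(14,14)=1+14·0=1
B_14 = ΣS(14,k) = 1+8191+788970+10391745+40075035+63436373+49329280+20912320+5135130+752752+66066+3367+91+1 = 190899322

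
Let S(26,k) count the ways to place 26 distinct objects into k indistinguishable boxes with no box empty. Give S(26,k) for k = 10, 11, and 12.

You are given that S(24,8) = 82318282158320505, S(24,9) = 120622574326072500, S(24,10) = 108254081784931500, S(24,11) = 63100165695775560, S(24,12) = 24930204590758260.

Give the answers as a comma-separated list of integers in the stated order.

13199555372846848005, 10029078340998476760, 5149507353856958820

[25] T[25,9]:9*120622574326072500+82318282158320505=1167921451092973005 · T[25,10]:10*108254081784931500+120622574326072500=1203163392175387500 · T[25,11]:11*63100165695775560+108254081784931500=802355904438462660 · T[25,12]:12*24930204590758260+63100165695775560=362262620784874680
[26] T[26,10]:10*1203163392175387500+1167921451092973005=13199555372846848005 · T[26,11]:11*802355904438462660+1203163392175387500=10029078340998476760 · T[26,12]:12*362262620784874680+802355904438462660=5149507353856958820
Read S(26,10) = 13199555372846848005, S(26,11) = 10029078340998476760, S(26,12) = 5149507353856958820.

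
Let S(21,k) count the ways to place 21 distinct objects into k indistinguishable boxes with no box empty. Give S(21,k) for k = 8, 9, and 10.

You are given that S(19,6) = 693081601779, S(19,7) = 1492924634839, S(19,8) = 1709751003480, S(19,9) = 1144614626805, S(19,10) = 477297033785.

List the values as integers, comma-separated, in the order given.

r20: T_20,7=7×1492924634839+693081601779=11143554045652; T_20,8=8×1709751003480+1492924634839=15170932662679; T_20,9=9×1144614626805+1709751003480=12011282644725; T_20,10=10×477297033785+1144614626805=5917584964655
r21: T_21,8=8×15170932662679+11143554045652=132511015347084; T_21,9=9×12011282644725+15170932662679=123272476465204; T_21,10=10×5917584964655+12011282644725=71187132291275
Read S(21,8) = 132511015347084, S(21,9) = 123272476465204, S(21,10) = 71187132291275.

132511015347084, 123272476465204, 71187132291275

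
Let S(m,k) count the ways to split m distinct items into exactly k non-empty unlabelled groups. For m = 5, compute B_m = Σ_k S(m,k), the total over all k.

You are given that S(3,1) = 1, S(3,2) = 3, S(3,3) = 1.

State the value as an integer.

row 4: T[4][1]=1·1+0=1  T[4][2]=2·3+1=7  T[4][3]=3·1+3=6  T[4][4]=4·0+1=1
row 5: T[5][1]=1·1+0=1  T[5][2]=2·7+1=15  T[5][3]=3·6+7=25  T[5][4]=4·1+6=10  T[5][5]=5·0+1=1
B_5 = ΣS(5,k) = 1+15+25+10+1 = 52

52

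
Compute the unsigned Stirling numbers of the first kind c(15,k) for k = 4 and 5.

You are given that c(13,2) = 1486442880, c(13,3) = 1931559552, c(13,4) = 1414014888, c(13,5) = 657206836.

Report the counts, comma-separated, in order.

310989260400, 159721605680

@14  (14,3):1931559552·13+1486442880→26596717056, (14,4):1414014888·13+1931559552→20313753096, (14,5):657206836·13+1414014888→9957703756
@15  (15,4):20313753096·14+26596717056→310989260400, (15,5):9957703756·14+20313753096→159721605680
Read c(15,4) = 310989260400, c(15,5) = 159721605680.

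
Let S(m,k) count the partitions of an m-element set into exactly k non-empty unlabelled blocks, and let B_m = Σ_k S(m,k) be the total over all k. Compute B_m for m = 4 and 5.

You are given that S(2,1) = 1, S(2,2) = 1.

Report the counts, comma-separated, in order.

15, 52

r3: T_3,1=1×1+0=1; T_3,2=2×1+1=3; T_3,3=3×0+1=1
r4: T_4,1=1×1+0=1; T_4,2=2×3+1=7; T_4,3=3×1+3=6; T_4,4=4×0+1=1
r5: T_5,1=1×1+0=1; T_5,2=2×7+1=15; T_5,3=3×6+7=25; T_5,4=4×1+6=10; T_5,5=5×0+1=1
B_4 = ΣS(4,k) = 1+7+6+1 = 15
B_5 = ΣS(5,k) = 1+15+25+10+1 = 52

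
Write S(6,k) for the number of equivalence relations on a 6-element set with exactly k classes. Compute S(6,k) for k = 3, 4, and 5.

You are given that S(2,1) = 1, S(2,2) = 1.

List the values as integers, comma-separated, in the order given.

r3: T_3,1=1×1+0=1; T_3,2=2×1+1=3; T_3,3=3×0+1=1
r4: T_4,1=1×1+0=1; T_4,2=2×3+1=7; T_4,3=3×1+3=6; T_4,4=4×0+1=1
r5: T_5,2=2×7+1=15; T_5,3=3×6+7=25; T_5,4=4×1+6=10; T_5,5=5×0+1=1
r6: T_6,3=3×25+15=90; T_6,4=4×10+25=65; T_6,5=5×1+10=15
Read S(6,3) = 90, S(6,4) = 65, S(6,5) = 15.

90, 65, 15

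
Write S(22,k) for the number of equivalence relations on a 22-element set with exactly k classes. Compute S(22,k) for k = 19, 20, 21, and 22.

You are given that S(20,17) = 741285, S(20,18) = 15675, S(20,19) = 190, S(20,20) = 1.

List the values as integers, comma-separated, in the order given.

1389850, 23485, 231, 1

row 21: T[21][18]=18·15675+741285=1023435  T[21][19]=19·190+15675=19285  T[21][20]=20·1+190=210  T[21][21]=21·0+1=1
row 22: T[22][19]=19·19285+1023435=1389850  T[22][20]=20·210+19285=23485  T[22][21]=21·1+210=231  T[22][22]=22·0+1=1
Read S(22,19) = 1389850, S(22,20) = 23485, S(22,21) = 231, S(22,22) = 1.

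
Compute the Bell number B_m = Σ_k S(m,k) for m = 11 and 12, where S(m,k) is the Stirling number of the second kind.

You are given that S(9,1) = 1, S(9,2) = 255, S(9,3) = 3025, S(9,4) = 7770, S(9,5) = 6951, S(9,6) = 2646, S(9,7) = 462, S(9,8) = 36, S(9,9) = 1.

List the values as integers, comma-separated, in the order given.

row 10: T[10][1]=1·1+0=1  T[10][2]=2·255+1=511  T[10][3]=3·3025+255=9330  T[10][4]=4·7770+3025=34105  T[10][5]=5·6951+7770=42525  T[10][6]=6·2646+6951=22827  T[10][7]=7·462+2646=5880  T[10][8]=8·36+462=750  T[10][9]=9·1+36=45  T[10][10]=10·0+1=1
row 11: T[11][1]=1·1+0=1  T[11][2]=2·511+1=1023  T[11][3]=3·9330+511=28501  T[11][4]=4·34105+9330=145750  T[11][5]=5·42525+34105=246730  T[11][6]=6·22827+42525=179487  T[11][7]=7·5880+22827=63987  T[11][8]=8·750+5880=11880  T[11][9]=9·45+750=1155  T[11][10]=10·1+45=55  T[11][11]=11·0+1=1
row 12: T[12][1]=1·1+0=1  T[12][2]=2·1023+1=2047  T[12][3]=3·28501+1023=86526  T[12][4]=4·145750+28501=611501  T[12][5]=5·246730+145750=1379400  T[12][6]=6·179487+246730=1323652  T[12][7]=7·63987+179487=627396  T[12][8]=8·11880+63987=159027  T[12][9]=9·1155+11880=22275  T[12][10]=10·55+1155=1705  T[12][11]=11·1+55=66  T[12][12]=12·0+1=1
B_11 = ΣS(11,k) = 1+1023+28501+145750+246730+179487+63987+11880+1155+55+1 = 678570
B_12 = ΣS(12,k) = 1+2047+86526+611501+1379400+1323652+627396+159027+22275+1705+66+1 = 4213597

678570, 4213597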